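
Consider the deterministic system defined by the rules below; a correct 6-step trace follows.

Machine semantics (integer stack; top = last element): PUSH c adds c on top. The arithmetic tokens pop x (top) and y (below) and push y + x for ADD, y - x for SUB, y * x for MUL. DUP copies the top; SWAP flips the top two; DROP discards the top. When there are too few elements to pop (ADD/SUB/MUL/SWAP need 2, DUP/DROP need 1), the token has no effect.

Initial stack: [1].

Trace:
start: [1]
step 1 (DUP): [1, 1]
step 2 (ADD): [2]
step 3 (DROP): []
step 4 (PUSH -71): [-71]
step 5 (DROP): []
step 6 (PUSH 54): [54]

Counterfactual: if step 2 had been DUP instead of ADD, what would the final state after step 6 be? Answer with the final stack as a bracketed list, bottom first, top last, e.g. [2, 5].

(re-executing from step 2 with the substitution; state before step 2: [1, 1])
step 2 (DUP): [1, 1, 1]
step 3 (DROP): [1, 1]
step 4 (PUSH -71): [1, 1, -71]
step 5 (DROP): [1, 1]
step 6 (PUSH 54): [1, 1, 54]

[1, 1, 54]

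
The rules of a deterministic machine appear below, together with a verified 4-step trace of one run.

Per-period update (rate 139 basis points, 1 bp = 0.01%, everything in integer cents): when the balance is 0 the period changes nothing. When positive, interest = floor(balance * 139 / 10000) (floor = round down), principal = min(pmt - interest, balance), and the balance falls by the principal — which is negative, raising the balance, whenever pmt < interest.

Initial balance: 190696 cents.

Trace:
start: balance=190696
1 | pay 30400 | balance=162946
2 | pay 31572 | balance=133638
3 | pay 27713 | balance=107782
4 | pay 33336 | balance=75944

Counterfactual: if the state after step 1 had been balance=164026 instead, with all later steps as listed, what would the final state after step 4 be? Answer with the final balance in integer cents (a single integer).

77069

state after step 1 := balance=164026
2 | pay 31572 | balance=134733
3 | pay 27713 | balance=108892
4 | pay 33336 | balance=77069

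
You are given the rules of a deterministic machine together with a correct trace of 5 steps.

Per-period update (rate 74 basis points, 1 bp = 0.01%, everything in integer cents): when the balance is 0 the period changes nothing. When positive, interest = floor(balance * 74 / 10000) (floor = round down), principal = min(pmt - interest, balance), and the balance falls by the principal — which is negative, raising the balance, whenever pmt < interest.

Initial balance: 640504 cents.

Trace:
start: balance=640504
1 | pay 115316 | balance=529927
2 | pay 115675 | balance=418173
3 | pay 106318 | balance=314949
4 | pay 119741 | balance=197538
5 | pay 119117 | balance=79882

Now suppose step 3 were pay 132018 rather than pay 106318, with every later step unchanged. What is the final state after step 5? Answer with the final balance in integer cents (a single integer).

(re-executing from step 3 with the substitution; state before step 3: balance=418173)
3 | pay 132018 | balance=289249
4 | pay 119741 | balance=171648
5 | pay 119117 | balance=53801

53801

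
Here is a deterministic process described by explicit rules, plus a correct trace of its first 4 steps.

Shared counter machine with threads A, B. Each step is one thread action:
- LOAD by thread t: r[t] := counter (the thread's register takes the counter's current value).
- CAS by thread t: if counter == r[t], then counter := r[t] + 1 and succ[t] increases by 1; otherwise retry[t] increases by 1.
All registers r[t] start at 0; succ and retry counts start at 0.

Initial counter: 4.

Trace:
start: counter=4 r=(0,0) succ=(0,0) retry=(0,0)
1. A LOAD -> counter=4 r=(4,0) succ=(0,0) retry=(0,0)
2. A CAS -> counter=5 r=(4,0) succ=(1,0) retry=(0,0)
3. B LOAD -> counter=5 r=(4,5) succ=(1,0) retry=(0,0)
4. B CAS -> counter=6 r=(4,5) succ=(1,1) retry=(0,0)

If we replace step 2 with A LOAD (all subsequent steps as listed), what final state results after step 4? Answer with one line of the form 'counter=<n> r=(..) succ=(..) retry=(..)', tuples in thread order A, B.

(re-executing from step 2 with the substitution; state before step 2: counter=4 r=(4,0) succ=(0,0) retry=(0,0))
2. A LOAD -> counter=4 r=(4,0) succ=(0,0) retry=(0,0)
3. B LOAD -> counter=4 r=(4,4) succ=(0,0) retry=(0,0)
4. B CAS -> counter=5 r=(4,4) succ=(0,1) retry=(0,0)

counter=5 r=(4,4) succ=(0,1) retry=(0,0)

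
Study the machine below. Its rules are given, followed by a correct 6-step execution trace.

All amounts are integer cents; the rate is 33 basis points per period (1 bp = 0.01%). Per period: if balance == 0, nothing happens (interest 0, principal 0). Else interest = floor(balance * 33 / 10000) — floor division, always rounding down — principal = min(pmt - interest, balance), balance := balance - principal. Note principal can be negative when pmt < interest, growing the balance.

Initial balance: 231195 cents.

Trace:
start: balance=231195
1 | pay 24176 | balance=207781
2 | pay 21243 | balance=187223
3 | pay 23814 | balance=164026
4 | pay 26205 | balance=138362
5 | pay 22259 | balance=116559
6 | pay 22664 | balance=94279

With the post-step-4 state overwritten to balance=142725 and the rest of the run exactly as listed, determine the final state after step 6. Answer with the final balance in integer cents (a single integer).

98671

state after step 4 := balance=142725
5 | pay 22259 | balance=120936
6 | pay 22664 | balance=98671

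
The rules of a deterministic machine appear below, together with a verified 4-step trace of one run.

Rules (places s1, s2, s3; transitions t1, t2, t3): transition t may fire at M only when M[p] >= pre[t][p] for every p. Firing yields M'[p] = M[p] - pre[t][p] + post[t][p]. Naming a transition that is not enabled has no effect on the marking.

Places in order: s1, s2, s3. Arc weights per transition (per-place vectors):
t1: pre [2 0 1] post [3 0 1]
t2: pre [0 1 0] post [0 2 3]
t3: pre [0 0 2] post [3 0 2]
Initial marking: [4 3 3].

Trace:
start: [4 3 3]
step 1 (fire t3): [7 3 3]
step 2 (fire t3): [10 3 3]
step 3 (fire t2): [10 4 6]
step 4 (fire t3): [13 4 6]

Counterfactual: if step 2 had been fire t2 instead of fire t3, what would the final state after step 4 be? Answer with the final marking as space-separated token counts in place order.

10 5 9

(re-executing from step 2 with the substitution; state before step 2: [7 3 3])
step 2 (fire t2): [7 4 6]
step 3 (fire t2): [7 5 9]
step 4 (fire t3): [10 5 9]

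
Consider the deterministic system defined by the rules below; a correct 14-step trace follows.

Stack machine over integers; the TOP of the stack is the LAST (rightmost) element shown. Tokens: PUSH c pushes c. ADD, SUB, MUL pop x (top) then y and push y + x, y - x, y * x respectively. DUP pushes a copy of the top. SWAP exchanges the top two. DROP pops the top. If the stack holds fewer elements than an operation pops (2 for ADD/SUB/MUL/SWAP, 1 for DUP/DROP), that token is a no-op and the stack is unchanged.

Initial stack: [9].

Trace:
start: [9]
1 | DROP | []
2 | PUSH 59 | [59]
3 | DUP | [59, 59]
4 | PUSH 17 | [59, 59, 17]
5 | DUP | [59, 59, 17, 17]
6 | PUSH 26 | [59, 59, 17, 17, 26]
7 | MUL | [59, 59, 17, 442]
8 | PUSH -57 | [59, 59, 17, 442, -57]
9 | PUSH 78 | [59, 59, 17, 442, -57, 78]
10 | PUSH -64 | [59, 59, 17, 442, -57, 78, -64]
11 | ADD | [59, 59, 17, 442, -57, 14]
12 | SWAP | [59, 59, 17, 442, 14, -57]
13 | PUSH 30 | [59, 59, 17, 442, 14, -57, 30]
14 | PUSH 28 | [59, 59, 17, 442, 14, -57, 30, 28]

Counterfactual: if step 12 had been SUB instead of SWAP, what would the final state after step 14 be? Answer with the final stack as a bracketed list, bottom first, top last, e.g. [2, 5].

[59, 59, 17, 442, -71, 30, 28]

(re-executing from step 12 with the substitution; state before step 12: [59, 59, 17, 442, -57, 14])
12 | SUB | [59, 59, 17, 442, -71]
13 | PUSH 30 | [59, 59, 17, 442, -71, 30]
14 | PUSH 28 | [59, 59, 17, 442, -71, 30, 28]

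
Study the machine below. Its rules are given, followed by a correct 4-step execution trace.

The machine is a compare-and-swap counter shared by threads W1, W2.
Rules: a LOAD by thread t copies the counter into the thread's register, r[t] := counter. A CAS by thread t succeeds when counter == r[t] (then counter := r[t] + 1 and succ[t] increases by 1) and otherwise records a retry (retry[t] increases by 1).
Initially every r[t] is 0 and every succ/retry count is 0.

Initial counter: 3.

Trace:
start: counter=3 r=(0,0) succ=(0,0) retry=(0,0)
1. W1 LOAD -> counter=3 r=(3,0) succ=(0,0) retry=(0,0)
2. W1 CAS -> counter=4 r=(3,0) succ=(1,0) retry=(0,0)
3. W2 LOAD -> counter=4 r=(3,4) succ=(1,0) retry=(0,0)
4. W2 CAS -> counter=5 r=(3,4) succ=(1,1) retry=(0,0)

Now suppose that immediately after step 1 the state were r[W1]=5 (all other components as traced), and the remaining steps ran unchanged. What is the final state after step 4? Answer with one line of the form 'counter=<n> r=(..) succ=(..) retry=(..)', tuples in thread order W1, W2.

counter=4 r=(5,3) succ=(0,1) retry=(1,0)

state after step 1 := counter=3 r=(5,0) succ=(0,0) retry=(0,0)
2. W1 CAS -> counter=3 r=(5,0) succ=(0,0) retry=(1,0)
3. W2 LOAD -> counter=3 r=(5,3) succ=(0,0) retry=(1,0)
4. W2 CAS -> counter=4 r=(5,3) succ=(0,1) retry=(1,0)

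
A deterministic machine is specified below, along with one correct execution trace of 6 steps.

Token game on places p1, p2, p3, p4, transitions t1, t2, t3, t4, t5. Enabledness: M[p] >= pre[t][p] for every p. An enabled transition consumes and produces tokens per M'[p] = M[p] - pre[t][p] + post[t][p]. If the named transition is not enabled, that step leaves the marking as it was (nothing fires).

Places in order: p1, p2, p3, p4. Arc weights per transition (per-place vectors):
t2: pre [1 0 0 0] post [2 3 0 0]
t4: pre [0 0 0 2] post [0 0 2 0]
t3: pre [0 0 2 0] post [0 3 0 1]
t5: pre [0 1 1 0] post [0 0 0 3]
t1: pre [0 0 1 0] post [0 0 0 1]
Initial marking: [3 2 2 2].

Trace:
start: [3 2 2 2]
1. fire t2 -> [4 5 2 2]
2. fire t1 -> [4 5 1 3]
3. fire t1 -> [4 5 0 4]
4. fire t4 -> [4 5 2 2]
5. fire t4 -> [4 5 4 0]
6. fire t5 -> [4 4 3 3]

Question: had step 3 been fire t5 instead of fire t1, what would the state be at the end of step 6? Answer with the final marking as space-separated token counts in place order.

(re-executing from step 3 with the substitution; state before step 3: [4 5 1 3])
3. fire t5 -> [4 4 0 6]
4. fire t4 -> [4 4 2 4]
5. fire t4 -> [4 4 4 2]
6. fire t5 -> [4 3 3 5]

4 3 3 5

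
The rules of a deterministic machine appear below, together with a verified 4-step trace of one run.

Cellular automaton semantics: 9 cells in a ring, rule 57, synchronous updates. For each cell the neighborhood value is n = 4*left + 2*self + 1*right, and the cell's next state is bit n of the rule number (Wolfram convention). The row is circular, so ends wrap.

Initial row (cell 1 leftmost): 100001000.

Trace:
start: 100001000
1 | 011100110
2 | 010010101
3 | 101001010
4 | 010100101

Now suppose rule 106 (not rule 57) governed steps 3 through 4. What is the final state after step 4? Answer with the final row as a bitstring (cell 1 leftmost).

(re-executing steps 3..4 under rule 106; state before step 3: 010010101)
3 | 100101010
4 | 001010101

001010101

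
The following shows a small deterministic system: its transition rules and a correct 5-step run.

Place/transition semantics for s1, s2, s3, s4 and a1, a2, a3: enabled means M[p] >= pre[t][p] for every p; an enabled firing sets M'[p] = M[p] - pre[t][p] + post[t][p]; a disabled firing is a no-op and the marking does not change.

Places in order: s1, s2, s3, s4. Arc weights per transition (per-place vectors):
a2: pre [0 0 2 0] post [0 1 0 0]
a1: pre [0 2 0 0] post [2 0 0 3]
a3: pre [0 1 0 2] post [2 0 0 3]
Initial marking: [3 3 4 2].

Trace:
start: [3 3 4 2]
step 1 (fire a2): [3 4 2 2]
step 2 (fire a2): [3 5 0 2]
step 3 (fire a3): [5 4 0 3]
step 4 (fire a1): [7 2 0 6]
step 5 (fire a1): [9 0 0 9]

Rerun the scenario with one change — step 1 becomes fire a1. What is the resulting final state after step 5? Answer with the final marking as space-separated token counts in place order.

(re-executing from step 1 with the substitution; state before step 1: [3 3 4 2])
step 1 (fire a1): [5 1 4 5]
step 2 (fire a2): [5 2 2 5]
step 3 (fire a3): [7 1 2 6]
step 4 (fire a1): [7 1 2 6]
step 5 (fire a1): [7 1 2 6]

7 1 2 6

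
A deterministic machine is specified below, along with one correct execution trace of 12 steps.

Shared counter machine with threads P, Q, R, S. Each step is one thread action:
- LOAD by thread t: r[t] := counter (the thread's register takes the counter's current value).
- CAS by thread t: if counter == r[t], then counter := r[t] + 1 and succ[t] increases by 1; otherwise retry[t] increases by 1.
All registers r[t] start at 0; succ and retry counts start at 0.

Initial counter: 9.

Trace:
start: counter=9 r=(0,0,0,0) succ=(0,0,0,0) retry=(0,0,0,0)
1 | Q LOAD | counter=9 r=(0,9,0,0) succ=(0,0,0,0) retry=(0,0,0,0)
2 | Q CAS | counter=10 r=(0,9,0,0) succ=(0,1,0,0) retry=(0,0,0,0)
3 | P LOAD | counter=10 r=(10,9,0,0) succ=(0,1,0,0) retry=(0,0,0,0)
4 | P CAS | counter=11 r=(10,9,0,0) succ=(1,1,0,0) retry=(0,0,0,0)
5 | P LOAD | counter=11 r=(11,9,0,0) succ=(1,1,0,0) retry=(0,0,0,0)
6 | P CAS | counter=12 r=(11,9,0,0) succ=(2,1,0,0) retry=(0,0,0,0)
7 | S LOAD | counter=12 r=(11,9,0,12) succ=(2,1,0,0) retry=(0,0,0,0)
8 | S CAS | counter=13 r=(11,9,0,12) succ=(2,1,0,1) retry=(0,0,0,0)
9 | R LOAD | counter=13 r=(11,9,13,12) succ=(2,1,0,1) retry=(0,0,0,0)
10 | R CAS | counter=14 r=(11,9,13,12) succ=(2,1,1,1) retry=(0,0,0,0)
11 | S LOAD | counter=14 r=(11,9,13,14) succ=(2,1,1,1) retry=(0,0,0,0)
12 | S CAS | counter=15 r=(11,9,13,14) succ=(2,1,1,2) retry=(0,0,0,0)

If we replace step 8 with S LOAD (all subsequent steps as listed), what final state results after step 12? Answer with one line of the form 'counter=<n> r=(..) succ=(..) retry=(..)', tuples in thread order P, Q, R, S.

(re-executing from step 8 with the substitution; state before step 8: counter=12 r=(11,9,0,12) succ=(2,1,0,0) retry=(0,0,0,0))
8 | S LOAD | counter=12 r=(11,9,0,12) succ=(2,1,0,0) retry=(0,0,0,0)
9 | R LOAD | counter=12 r=(11,9,12,12) succ=(2,1,0,0) retry=(0,0,0,0)
10 | R CAS | counter=13 r=(11,9,12,12) succ=(2,1,1,0) retry=(0,0,0,0)
11 | S LOAD | counter=13 r=(11,9,12,13) succ=(2,1,1,0) retry=(0,0,0,0)
12 | S CAS | counter=14 r=(11,9,12,13) succ=(2,1,1,1) retry=(0,0,0,0)

counter=14 r=(11,9,12,13) succ=(2,1,1,1) retry=(0,0,0,0)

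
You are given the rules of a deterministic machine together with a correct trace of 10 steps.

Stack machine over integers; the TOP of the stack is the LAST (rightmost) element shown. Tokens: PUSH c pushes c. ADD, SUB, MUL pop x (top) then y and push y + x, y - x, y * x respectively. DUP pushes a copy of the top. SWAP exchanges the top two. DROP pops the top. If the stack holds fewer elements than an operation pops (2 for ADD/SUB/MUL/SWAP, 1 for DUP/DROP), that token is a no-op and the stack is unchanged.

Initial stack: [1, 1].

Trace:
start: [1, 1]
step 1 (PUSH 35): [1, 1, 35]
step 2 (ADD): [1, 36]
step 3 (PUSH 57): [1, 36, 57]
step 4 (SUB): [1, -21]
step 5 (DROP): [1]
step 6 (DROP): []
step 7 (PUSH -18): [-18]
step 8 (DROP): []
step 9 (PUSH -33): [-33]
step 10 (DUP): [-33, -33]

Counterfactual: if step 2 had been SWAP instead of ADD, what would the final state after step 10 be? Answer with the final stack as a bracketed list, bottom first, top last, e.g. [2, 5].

(re-executing from step 2 with the substitution; state before step 2: [1, 1, 35])
step 2 (SWAP): [1, 35, 1]
step 3 (PUSH 57): [1, 35, 1, 57]
step 4 (SUB): [1, 35, -56]
step 5 (DROP): [1, 35]
step 6 (DROP): [1]
step 7 (PUSH -18): [1, -18]
step 8 (DROP): [1]
step 9 (PUSH -33): [1, -33]
step 10 (DUP): [1, -33, -33]

[1, -33, -33]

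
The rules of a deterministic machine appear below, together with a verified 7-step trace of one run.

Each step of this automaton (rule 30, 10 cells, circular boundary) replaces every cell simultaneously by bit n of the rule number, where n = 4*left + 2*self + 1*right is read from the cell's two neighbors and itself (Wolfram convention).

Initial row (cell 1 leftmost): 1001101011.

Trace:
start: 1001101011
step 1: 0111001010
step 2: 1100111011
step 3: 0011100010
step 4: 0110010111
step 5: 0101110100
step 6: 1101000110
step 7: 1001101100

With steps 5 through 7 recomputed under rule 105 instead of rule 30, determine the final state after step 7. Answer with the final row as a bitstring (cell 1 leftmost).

0001011001

(re-executing steps 5..7 under rule 105; state before step 5: 0110010111)
step 5: 1110001101
step 6: 0010101111
step 7: 0001011001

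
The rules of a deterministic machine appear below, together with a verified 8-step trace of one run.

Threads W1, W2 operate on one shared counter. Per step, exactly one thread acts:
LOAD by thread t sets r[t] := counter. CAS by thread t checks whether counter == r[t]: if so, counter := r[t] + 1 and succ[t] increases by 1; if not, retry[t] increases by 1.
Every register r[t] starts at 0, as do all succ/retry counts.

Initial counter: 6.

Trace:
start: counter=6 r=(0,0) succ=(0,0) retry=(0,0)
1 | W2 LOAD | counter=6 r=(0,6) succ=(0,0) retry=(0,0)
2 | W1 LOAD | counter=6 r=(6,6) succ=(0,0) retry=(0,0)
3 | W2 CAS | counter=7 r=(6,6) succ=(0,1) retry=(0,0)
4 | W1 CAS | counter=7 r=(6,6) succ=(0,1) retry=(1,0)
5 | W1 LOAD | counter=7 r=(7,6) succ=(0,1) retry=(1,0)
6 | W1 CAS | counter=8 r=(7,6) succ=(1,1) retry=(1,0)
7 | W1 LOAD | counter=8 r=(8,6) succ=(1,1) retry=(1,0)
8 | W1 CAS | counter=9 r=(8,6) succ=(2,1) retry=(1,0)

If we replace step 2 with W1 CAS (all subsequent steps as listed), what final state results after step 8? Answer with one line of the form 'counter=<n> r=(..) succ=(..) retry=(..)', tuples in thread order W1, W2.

counter=9 r=(8,6) succ=(2,1) retry=(2,0)

(re-executing from step 2 with the substitution; state before step 2: counter=6 r=(0,6) succ=(0,0) retry=(0,0))
2 | W1 CAS | counter=6 r=(0,6) succ=(0,0) retry=(1,0)
3 | W2 CAS | counter=7 r=(0,6) succ=(0,1) retry=(1,0)
4 | W1 CAS | counter=7 r=(0,6) succ=(0,1) retry=(2,0)
5 | W1 LOAD | counter=7 r=(7,6) succ=(0,1) retry=(2,0)
6 | W1 CAS | counter=8 r=(7,6) succ=(1,1) retry=(2,0)
7 | W1 LOAD | counter=8 r=(8,6) succ=(1,1) retry=(2,0)
8 | W1 CAS | counter=9 r=(8,6) succ=(2,1) retry=(2,0)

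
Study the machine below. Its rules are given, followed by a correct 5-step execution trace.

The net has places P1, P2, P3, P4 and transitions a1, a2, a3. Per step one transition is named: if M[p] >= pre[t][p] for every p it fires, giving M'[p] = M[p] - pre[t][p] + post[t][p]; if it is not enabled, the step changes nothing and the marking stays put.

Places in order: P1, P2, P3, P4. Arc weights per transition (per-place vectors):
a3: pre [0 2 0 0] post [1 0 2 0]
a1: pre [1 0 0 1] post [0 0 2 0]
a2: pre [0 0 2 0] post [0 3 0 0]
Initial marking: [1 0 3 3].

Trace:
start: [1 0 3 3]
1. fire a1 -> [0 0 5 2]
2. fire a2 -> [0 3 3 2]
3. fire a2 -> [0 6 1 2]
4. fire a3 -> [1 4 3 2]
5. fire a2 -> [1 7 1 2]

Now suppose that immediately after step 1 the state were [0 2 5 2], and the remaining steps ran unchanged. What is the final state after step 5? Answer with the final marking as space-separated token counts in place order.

1 9 1 2

state after step 1 := [0 2 5 2]
2. fire a2 -> [0 5 3 2]
3. fire a2 -> [0 8 1 2]
4. fire a3 -> [1 6 3 2]
5. fire a2 -> [1 9 1 2]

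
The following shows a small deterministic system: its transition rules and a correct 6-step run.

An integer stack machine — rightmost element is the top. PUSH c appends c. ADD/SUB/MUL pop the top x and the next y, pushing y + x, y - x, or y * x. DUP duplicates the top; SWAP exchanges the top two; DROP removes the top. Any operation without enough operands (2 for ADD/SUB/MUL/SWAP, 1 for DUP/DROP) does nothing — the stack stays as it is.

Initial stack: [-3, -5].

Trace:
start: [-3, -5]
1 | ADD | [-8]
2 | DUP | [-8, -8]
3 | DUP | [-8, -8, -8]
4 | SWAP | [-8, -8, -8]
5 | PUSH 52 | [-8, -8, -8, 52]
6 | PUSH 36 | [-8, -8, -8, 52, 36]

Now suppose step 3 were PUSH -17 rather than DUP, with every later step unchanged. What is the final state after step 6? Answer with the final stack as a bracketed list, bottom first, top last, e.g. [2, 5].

[-8, -17, -8, 52, 36]

(re-executing from step 3 with the substitution; state before step 3: [-8, -8])
3 | PUSH -17 | [-8, -8, -17]
4 | SWAP | [-8, -17, -8]
5 | PUSH 52 | [-8, -17, -8, 52]
6 | PUSH 36 | [-8, -17, -8, 52, 36]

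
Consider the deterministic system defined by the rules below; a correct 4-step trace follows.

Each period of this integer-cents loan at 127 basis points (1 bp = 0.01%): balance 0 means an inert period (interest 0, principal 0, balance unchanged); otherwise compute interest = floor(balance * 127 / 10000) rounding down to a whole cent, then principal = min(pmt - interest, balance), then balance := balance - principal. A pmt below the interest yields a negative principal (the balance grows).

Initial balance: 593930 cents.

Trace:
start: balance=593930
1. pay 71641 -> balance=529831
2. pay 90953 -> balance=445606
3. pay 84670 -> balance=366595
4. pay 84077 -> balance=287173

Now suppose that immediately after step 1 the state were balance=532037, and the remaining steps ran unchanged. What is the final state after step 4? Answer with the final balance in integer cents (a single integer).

state after step 1 := balance=532037
2. pay 90953 -> balance=447840
3. pay 84670 -> balance=368857
4. pay 84077 -> balance=289464

289464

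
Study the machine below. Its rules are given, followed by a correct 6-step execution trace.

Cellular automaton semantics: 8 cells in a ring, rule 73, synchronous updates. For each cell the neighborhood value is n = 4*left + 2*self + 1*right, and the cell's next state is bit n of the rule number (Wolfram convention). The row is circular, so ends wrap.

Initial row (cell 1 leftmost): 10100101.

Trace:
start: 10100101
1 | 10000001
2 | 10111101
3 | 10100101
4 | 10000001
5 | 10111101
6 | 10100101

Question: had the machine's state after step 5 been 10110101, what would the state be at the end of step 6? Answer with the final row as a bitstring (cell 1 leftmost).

state after step 5 := 10110101
6 | 10110001

10110001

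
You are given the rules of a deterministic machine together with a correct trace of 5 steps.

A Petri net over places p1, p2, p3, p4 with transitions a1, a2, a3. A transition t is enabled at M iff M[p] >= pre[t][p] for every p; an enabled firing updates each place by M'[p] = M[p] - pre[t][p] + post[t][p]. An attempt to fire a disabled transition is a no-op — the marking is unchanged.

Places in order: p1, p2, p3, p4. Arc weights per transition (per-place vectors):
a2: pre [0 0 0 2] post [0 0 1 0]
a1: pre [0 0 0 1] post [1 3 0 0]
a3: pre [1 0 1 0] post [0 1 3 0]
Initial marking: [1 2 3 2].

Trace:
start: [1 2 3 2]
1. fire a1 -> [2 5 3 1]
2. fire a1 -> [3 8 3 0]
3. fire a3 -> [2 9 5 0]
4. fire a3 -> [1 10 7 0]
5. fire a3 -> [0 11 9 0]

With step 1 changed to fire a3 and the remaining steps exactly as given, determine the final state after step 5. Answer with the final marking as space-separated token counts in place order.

0 7 7 1

(re-executing from step 1 with the substitution; state before step 1: [1 2 3 2])
1. fire a3 -> [0 3 5 2]
2. fire a1 -> [1 6 5 1]
3. fire a3 -> [0 7 7 1]
4. fire a3 -> [0 7 7 1]
5. fire a3 -> [0 7 7 1]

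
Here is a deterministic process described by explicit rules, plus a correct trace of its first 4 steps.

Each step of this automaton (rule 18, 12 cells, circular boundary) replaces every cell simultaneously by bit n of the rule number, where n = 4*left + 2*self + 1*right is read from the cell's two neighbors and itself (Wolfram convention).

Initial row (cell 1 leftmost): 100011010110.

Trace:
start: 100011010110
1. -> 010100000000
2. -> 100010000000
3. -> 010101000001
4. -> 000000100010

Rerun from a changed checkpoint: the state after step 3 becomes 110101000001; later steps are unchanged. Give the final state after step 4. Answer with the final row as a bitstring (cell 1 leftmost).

000000100010

state after step 3 := 110101000001
4. -> 000000100010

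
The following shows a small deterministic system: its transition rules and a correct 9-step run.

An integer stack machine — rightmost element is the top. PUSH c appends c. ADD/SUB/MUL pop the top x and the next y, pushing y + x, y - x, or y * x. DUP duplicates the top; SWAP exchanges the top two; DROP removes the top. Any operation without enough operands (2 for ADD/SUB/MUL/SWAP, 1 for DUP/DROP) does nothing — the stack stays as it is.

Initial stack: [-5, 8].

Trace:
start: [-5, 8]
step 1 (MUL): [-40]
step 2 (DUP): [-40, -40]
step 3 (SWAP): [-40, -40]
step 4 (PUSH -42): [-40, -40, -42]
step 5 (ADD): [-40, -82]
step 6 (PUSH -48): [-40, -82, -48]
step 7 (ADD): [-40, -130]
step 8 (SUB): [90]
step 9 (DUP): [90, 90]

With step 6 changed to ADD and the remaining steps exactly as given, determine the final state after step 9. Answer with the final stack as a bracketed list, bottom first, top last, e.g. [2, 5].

[-122, -122]

(re-executing from step 6 with the substitution; state before step 6: [-40, -82])
step 6 (ADD): [-122]
step 7 (ADD): [-122]
step 8 (SUB): [-122]
step 9 (DUP): [-122, -122]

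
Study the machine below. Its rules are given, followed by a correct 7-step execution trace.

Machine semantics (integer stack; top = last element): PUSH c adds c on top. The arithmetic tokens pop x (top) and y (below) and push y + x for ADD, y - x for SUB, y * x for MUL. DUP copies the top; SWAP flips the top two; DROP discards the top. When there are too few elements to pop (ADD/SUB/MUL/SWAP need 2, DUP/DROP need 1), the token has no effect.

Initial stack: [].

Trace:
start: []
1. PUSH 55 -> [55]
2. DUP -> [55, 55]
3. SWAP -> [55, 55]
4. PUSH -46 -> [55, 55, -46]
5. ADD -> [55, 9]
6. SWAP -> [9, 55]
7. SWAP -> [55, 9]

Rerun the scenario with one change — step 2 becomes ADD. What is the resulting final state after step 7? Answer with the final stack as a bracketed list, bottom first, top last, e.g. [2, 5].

[9]

(re-executing from step 2 with the substitution; state before step 2: [55])
2. ADD -> [55]
3. SWAP -> [55]
4. PUSH -46 -> [55, -46]
5. ADD -> [9]
6. SWAP -> [9]
7. SWAP -> [9]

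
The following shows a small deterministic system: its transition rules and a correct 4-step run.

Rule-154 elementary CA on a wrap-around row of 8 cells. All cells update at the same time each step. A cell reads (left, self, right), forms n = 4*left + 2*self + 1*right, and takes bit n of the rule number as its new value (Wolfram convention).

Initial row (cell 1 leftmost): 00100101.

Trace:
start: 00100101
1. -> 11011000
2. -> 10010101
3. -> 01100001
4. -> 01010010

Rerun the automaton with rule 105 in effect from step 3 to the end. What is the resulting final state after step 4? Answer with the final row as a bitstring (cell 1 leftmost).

10100110

(re-executing steps 3..4 under rule 105; state before step 3: 10010101)
3. -> 10001011
4. -> 10100110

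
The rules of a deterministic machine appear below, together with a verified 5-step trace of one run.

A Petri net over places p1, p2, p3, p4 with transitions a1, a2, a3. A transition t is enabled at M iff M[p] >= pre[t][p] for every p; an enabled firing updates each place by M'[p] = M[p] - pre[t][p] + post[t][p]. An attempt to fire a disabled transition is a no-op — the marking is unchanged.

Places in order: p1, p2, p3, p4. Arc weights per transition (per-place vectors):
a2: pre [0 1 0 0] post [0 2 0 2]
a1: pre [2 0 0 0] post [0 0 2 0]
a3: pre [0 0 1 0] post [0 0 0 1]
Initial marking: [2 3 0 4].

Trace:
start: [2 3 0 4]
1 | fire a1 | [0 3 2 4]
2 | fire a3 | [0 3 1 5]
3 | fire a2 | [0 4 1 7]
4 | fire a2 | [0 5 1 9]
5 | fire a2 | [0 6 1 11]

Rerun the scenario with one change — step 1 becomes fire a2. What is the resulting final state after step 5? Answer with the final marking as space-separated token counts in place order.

2 7 0 12

(re-executing from step 1 with the substitution; state before step 1: [2 3 0 4])
1 | fire a2 | [2 4 0 6]
2 | fire a3 | [2 4 0 6]
3 | fire a2 | [2 5 0 8]
4 | fire a2 | [2 6 0 10]
5 | fire a2 | [2 7 0 12]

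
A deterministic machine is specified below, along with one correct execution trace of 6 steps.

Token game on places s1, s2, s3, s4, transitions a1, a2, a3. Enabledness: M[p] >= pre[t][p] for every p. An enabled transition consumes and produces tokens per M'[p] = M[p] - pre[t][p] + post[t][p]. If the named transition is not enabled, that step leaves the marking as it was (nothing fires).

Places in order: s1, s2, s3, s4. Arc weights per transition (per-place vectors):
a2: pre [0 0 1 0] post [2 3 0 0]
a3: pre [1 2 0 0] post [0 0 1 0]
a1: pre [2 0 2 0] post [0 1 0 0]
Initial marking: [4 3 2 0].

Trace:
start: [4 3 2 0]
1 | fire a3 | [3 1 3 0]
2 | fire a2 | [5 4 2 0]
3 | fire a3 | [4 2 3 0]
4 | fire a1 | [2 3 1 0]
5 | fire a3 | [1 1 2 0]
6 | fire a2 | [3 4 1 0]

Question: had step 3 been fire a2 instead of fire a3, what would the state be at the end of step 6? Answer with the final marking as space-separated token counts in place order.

8 8 1 0

(re-executing from step 3 with the substitution; state before step 3: [5 4 2 0])
3 | fire a2 | [7 7 1 0]
4 | fire a1 | [7 7 1 0]
5 | fire a3 | [6 5 2 0]
6 | fire a2 | [8 8 1 0]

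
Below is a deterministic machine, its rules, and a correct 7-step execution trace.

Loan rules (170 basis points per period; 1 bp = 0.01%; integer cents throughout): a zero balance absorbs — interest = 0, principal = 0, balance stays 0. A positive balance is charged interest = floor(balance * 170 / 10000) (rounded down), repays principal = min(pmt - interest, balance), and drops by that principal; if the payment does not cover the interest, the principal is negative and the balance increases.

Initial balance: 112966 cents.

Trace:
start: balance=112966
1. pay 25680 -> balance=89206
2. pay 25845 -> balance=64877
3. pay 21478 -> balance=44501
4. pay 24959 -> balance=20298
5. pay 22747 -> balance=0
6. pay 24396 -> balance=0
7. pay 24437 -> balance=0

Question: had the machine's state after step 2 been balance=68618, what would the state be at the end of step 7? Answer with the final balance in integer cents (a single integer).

0

state after step 2 := balance=68618
3. pay 21478 -> balance=48306
4. pay 24959 -> balance=24168
5. pay 22747 -> balance=1831
6. pay 24396 -> balance=0
7. pay 24437 -> balance=0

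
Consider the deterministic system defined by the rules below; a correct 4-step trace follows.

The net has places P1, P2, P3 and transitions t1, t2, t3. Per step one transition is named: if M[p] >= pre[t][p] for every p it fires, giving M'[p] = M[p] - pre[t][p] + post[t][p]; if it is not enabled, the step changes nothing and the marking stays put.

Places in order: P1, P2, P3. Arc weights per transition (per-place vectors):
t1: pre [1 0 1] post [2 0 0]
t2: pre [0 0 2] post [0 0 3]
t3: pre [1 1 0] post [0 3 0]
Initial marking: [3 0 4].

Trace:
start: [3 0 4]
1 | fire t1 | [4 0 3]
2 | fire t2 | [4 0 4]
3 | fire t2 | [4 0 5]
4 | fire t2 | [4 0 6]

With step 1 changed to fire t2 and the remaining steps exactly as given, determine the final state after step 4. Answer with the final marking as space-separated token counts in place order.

(re-executing from step 1 with the substitution; state before step 1: [3 0 4])
1 | fire t2 | [3 0 5]
2 | fire t2 | [3 0 6]
3 | fire t2 | [3 0 7]
4 | fire t2 | [3 0 8]

3 0 8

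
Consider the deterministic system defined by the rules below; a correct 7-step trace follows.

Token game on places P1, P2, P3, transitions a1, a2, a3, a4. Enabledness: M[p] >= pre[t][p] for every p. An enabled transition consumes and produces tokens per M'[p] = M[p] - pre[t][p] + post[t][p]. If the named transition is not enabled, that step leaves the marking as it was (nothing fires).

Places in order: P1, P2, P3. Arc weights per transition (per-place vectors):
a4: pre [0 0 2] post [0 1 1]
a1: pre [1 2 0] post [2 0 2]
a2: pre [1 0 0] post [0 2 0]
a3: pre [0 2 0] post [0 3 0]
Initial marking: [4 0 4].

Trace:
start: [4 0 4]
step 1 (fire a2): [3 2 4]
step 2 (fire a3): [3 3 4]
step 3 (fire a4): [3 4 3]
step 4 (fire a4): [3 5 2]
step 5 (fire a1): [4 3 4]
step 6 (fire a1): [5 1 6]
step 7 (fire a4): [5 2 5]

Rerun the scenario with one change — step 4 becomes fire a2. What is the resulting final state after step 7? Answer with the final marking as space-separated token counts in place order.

4 3 6

(re-executing from step 4 with the substitution; state before step 4: [3 4 3])
step 4 (fire a2): [2 6 3]
step 5 (fire a1): [3 4 5]
step 6 (fire a1): [4 2 7]
step 7 (fire a4): [4 3 6]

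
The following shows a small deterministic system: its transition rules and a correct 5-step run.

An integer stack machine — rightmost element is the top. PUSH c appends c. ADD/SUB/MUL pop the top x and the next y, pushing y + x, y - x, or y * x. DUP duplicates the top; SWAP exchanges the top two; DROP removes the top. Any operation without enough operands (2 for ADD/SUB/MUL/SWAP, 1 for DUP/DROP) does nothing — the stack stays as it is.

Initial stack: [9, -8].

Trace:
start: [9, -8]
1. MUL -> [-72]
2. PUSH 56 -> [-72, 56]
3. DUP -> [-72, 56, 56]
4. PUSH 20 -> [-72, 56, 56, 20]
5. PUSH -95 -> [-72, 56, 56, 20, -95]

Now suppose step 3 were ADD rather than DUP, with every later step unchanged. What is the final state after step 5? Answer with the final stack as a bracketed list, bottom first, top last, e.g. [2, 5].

(re-executing from step 3 with the substitution; state before step 3: [-72, 56])
3. ADD -> [-16]
4. PUSH 20 -> [-16, 20]
5. PUSH -95 -> [-16, 20, -95]

[-16, 20, -95]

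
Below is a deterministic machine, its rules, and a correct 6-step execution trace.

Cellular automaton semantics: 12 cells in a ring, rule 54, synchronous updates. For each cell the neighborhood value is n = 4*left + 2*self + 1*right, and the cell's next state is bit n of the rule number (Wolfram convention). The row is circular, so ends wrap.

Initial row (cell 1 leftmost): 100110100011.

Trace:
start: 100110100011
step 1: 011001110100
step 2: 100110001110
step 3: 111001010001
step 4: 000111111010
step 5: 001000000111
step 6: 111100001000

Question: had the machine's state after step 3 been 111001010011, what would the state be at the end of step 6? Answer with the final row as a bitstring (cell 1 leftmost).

state after step 3 := 111001010011
step 4: 000111111100
step 5: 001000000010
step 6: 011100000111

011100000111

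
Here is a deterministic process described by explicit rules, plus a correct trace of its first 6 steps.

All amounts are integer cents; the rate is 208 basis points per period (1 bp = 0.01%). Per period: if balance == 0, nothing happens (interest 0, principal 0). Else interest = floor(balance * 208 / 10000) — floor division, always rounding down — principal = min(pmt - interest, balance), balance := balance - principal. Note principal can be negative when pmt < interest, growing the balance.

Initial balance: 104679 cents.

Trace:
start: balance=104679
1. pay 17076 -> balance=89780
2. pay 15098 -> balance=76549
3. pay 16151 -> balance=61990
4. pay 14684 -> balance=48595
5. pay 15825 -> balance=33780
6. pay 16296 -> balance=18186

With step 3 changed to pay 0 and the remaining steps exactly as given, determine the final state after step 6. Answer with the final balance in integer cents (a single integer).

35366

(re-executing from step 3 with the substitution; state before step 3: balance=76549)
3. pay 0 -> balance=78141
4. pay 14684 -> balance=65082
5. pay 15825 -> balance=50610
6. pay 16296 -> balance=35366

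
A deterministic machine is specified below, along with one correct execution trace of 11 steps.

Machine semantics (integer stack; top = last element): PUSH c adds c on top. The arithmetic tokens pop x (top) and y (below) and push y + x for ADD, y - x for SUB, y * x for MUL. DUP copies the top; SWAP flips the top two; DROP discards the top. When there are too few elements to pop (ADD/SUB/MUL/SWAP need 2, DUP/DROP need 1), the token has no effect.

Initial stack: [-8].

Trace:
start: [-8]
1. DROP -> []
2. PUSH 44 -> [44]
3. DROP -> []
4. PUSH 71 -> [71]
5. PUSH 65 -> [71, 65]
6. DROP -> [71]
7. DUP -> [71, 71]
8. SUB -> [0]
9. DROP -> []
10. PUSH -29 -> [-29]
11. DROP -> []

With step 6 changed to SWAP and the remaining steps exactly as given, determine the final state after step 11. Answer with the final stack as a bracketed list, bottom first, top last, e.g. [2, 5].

[65]

(re-executing from step 6 with the substitution; state before step 6: [71, 65])
6. SWAP -> [65, 71]
7. DUP -> [65, 71, 71]
8. SUB -> [65, 0]
9. DROP -> [65]
10. PUSH -29 -> [65, -29]
11. DROP -> [65]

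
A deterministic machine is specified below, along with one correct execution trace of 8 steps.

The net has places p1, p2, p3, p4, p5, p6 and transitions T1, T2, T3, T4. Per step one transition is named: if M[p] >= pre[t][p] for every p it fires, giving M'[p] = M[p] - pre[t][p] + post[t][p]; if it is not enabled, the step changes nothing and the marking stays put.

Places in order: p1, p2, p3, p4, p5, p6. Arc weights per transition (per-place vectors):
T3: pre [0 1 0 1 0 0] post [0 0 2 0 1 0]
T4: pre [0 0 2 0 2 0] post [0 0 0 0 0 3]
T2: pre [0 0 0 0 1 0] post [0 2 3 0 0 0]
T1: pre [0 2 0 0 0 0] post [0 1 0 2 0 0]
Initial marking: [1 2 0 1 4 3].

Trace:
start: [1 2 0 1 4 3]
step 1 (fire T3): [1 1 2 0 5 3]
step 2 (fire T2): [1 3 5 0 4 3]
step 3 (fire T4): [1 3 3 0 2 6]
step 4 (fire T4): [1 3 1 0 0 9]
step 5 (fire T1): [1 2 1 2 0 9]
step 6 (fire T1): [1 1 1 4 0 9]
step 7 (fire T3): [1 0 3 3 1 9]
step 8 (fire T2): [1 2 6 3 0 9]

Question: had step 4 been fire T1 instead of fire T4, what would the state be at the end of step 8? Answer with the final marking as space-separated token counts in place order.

1 2 8 3 2 6

(re-executing from step 4 with the substitution; state before step 4: [1 3 3 0 2 6])
step 4 (fire T1): [1 2 3 2 2 6]
step 5 (fire T1): [1 1 3 4 2 6]
step 6 (fire T1): [1 1 3 4 2 6]
step 7 (fire T3): [1 0 5 3 3 6]
step 8 (fire T2): [1 2 8 3 2 6]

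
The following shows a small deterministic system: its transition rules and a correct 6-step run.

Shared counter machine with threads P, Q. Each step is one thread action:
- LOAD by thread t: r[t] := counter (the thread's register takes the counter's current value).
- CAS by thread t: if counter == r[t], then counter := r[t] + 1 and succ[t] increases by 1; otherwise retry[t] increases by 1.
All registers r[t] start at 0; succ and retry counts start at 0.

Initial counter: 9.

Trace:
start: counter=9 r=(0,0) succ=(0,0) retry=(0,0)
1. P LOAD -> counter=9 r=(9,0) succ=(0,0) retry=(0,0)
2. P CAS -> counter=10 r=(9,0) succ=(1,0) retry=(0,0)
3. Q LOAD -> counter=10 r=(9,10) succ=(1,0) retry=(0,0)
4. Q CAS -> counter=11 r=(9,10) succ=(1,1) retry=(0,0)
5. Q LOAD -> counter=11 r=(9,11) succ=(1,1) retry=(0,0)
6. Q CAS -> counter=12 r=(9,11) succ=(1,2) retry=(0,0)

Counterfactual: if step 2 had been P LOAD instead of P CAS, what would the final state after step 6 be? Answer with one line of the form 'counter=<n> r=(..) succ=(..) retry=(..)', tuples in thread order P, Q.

(re-executing from step 2 with the substitution; state before step 2: counter=9 r=(9,0) succ=(0,0) retry=(0,0))
2. P LOAD -> counter=9 r=(9,0) succ=(0,0) retry=(0,0)
3. Q LOAD -> counter=9 r=(9,9) succ=(0,0) retry=(0,0)
4. Q CAS -> counter=10 r=(9,9) succ=(0,1) retry=(0,0)
5. Q LOAD -> counter=10 r=(9,10) succ=(0,1) retry=(0,0)
6. Q CAS -> counter=11 r=(9,10) succ=(0,2) retry=(0,0)

counter=11 r=(9,10) succ=(0,2) retry=(0,0)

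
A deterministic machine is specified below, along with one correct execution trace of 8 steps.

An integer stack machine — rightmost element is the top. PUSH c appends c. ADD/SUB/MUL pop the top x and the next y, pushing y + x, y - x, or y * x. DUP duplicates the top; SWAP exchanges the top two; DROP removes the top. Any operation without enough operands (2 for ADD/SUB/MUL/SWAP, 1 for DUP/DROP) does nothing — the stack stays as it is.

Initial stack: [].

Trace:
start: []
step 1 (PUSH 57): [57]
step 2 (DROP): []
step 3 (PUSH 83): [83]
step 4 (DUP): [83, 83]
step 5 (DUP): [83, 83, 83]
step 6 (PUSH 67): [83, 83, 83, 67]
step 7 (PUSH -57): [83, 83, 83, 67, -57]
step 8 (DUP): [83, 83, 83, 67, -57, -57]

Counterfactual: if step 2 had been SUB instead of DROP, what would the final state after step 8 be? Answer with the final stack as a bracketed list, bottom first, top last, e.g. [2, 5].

(re-executing from step 2 with the substitution; state before step 2: [57])
step 2 (SUB): [57]
step 3 (PUSH 83): [57, 83]
step 4 (DUP): [57, 83, 83]
step 5 (DUP): [57, 83, 83, 83]
step 6 (PUSH 67): [57, 83, 83, 83, 67]
step 7 (PUSH -57): [57, 83, 83, 83, 67, -57]
step 8 (DUP): [57, 83, 83, 83, 67, -57, -57]

[57, 83, 83, 83, 67, -57, -57]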